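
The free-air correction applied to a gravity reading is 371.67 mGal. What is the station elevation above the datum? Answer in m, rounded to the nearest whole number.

h = 371.67 / 0.3086 = 1204.37 m

1204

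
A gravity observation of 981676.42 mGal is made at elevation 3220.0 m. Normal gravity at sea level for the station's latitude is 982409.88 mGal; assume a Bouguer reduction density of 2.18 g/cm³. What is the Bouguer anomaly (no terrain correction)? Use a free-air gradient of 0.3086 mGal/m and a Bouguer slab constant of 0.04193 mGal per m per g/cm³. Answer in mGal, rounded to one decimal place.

-34.1

Free-air correction = 0.3086 × 3220.0 = 993.69 mGal
Free-air anomaly = 981676.42 − 982409.88 + (993.69) = 260.23 mGal
Bouguer slab correction = 0.04193 × 2.18 × 3220.0 = 294.33 mGal
Simple Bouguer anomaly = 260.23 − (294.33) = -34.10 mGal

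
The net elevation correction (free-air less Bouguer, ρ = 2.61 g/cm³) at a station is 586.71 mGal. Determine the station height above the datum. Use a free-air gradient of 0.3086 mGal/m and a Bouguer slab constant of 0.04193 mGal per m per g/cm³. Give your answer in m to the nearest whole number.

2946

Combined gradient = 0.3086 − 0.04193 × 2.61 = 0.1991627 mGal/m
h = 586.71 / 0.1991627 = 2945.88 m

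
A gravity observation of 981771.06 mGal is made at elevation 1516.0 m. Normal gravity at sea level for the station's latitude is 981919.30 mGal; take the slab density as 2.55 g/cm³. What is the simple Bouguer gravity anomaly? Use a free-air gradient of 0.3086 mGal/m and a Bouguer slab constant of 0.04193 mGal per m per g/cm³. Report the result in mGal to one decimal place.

157.5

Free-air correction = 0.3086 × 1516.0 = 467.84 mGal
Free-air anomaly = 981771.06 − 981919.30 + (467.84) = 319.60 mGal
Bouguer slab correction = 0.04193 × 2.55 × 1516.0 = 162.09 mGal
Simple Bouguer anomaly = 319.60 − (162.09) = 157.51 mGal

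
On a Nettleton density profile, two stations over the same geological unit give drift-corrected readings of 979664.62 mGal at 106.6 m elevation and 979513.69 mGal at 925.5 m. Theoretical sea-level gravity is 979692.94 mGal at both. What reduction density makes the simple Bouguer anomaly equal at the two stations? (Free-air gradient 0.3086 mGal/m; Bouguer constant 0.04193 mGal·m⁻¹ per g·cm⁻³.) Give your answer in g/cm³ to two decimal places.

2.96

Δg_obs = 979513.69 − 979664.62 = -150.93 mGal over Δh = 925.5 − 106.6 = 818.9 m
Equal Bouguer anomalies ⇒ Δg_obs + (0.3086 − 0.04193ρ)·Δh = 0
0.3086 − 0.04193ρ = −Δg_obs/Δh = 0.18431
ρ = (0.3086 − 0.18431) / 0.04193 = 2.96 g/cm³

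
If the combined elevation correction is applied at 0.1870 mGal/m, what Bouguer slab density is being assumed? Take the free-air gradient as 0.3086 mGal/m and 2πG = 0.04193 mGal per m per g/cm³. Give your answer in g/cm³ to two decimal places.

2.90

0.1870 = 0.3086 − 0.04193 × ρ
ρ = (0.3086 − 0.1870) / 0.04193 = 2.90 g/cm³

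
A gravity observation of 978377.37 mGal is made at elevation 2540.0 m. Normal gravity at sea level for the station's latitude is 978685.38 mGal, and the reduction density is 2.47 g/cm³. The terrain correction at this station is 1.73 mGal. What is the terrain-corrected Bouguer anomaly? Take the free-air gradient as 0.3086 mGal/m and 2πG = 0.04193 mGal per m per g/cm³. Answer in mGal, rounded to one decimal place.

214.5

Free-air correction = 0.3086 × 2540.0 = 783.84 mGal
Free-air anomaly = 978377.37 − 978685.38 + (783.84) = 475.83 mGal
Bouguer slab correction = 0.04193 × 2.47 × 2540.0 = 263.06 mGal
Simple Bouguer anomaly = 475.83 − (263.06) = 212.77 mGal
Complete Bouguer anomaly = 212.77 + 1.73 = 214.50 mGal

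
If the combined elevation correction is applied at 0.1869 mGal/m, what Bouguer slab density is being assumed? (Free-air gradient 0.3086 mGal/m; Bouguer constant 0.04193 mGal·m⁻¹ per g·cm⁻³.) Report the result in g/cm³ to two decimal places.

0.1869 = 0.3086 − 0.04193 × ρ
ρ = (0.3086 − 0.1869) / 0.04193 = 2.90 g/cm³

2.90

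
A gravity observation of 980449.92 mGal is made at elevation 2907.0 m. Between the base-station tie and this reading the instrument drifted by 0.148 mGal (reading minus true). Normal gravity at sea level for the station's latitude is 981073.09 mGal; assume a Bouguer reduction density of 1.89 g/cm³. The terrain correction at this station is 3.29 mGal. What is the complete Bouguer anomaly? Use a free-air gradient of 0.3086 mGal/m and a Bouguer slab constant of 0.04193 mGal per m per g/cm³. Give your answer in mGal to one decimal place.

46.7

Drift-corrected reading = 980449.92 − (0.148) = 980449.772 mGal
Free-air correction = 0.3086 × 2907.0 = 897.10 mGal
Free-air anomaly = 980449.772 − 981073.09 + (897.10) = 273.782 mGal
Bouguer slab correction = 0.04193 × 1.89 × 2907.0 = 230.37 mGal
Simple Bouguer anomaly = 273.782 − (230.37) = 43.412 mGal
Complete Bouguer anomaly = 43.412 + 3.29 = 46.702 mGal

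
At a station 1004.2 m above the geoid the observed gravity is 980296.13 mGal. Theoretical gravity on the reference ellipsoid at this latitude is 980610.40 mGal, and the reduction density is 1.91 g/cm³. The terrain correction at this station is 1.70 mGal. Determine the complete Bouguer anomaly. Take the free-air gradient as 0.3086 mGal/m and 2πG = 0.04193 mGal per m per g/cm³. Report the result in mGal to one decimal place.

Free-air correction = 0.3086 × 1004.2 = 309.90 mGal
Free-air anomaly = 980296.13 − 980610.40 + (309.90) = -4.37 mGal
Bouguer slab correction = 0.04193 × 1.91 × 1004.2 = 80.42 mGal
Simple Bouguer anomaly = -4.37 − (80.42) = -84.79 mGal
Complete Bouguer anomaly = -84.79 + 1.70 = -83.09 mGal

-83.1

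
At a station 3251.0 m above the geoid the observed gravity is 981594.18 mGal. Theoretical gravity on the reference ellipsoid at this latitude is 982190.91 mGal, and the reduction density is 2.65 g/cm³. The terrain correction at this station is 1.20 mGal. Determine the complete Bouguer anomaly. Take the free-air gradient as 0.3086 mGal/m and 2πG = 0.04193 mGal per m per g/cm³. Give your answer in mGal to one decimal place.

46.5

Free-air correction = 0.3086 × 3251.0 = 1003.26 mGal
Free-air anomaly = 981594.18 − 982190.91 + (1003.26) = 406.53 mGal
Bouguer slab correction = 0.04193 × 2.65 × 3251.0 = 361.23 mGal
Simple Bouguer anomaly = 406.53 − (361.23) = 45.30 mGal
Complete Bouguer anomaly = 45.30 + 1.20 = 46.50 mGal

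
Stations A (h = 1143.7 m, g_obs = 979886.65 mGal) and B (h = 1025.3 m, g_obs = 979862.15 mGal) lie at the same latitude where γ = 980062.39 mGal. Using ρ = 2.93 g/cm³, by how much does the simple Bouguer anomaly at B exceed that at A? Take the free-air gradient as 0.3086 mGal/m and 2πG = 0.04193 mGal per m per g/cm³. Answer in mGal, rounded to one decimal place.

-46.5

Δg_SB(A) = 979886.65 − 980062.39 + 0.3086×1143.7 − 0.04193×2.93×1143.7 = 36.70 mGal
Δg_SB(B) = 979862.15 − 980062.39 + 0.3086×1025.3 − 0.04193×2.93×1025.3 = -9.80 mGal
Difference = -9.80 − (36.70) = -46.50 mGal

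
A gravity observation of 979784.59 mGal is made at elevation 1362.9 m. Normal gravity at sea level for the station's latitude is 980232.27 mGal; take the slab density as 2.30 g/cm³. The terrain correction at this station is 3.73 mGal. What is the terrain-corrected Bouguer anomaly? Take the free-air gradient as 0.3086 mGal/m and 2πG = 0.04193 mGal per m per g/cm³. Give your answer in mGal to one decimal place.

Free-air correction = 0.3086 × 1362.9 = 420.59 mGal
Free-air anomaly = 979784.59 − 980232.27 + (420.59) = -27.09 mGal
Bouguer slab correction = 0.04193 × 2.30 × 1362.9 = 131.44 mGal
Simple Bouguer anomaly = -27.09 − (131.44) = -158.53 mGal
Complete Bouguer anomaly = -158.53 + 3.73 = -154.80 mGal

-154.8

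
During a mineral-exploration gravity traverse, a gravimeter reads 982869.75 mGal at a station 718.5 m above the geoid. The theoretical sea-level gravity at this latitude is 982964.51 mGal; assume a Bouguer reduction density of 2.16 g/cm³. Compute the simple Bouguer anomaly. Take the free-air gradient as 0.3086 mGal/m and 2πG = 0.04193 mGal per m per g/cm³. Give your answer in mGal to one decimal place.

61.9

Free-air correction = 0.3086 × 718.5 = 221.73 mGal
Free-air anomaly = 982869.75 − 982964.51 + (221.73) = 126.97 mGal
Bouguer slab correction = 0.04193 × 2.16 × 718.5 = 65.07 mGal
Simple Bouguer anomaly = 126.97 − (65.07) = 61.90 mGal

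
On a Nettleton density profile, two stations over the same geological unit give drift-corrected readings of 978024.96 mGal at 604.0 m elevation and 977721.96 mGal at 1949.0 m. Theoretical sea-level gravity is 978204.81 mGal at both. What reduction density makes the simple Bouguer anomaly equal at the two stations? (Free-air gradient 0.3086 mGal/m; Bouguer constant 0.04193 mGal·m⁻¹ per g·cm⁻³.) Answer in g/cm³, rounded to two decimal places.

Δg_obs = 977721.96 − 978024.96 = -303.00 mGal over Δh = 1949.0 − 604.0 = 1345.0 m
Equal Bouguer anomalies ⇒ Δg_obs + (0.3086 − 0.04193ρ)·Δh = 0
0.3086 − 0.04193ρ = −Δg_obs/Δh = 0.22528
ρ = (0.3086 − 0.22528) / 0.04193 = 1.99 g/cm³

1.99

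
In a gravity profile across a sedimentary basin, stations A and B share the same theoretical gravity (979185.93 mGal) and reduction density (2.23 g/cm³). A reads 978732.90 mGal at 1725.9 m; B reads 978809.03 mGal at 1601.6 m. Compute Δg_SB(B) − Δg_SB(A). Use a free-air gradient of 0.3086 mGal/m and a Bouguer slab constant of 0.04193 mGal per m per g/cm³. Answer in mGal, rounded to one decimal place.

49.4

Δg_SB(A) = 978732.90 − 979185.93 + 0.3086×1725.9 − 0.04193×2.23×1725.9 = -81.80 mGal
Δg_SB(B) = 978809.03 − 979185.93 + 0.3086×1601.6 − 0.04193×2.23×1601.6 = -32.40 mGal
Difference = -32.40 − (-81.80) = 49.40 mGal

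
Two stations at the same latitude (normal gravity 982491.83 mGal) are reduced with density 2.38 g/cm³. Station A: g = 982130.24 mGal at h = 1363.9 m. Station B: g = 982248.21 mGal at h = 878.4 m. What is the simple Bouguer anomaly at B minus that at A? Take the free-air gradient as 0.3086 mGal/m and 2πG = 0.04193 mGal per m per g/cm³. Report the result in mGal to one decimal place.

Δg_SB(A) = 982130.24 − 982491.83 + 0.3086×1363.9 − 0.04193×2.38×1363.9 = -76.80 mGal
Δg_SB(B) = 982248.21 − 982491.83 + 0.3086×878.4 − 0.04193×2.38×878.4 = -60.20 mGal
Difference = -60.20 − (-76.80) = 16.60 mGal

16.6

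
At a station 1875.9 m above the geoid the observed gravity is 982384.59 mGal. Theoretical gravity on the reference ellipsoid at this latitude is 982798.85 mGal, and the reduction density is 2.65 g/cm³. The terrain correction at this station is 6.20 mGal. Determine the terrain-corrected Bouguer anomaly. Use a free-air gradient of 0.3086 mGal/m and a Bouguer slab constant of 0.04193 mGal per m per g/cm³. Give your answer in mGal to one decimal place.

Free-air correction = 0.3086 × 1875.9 = 578.90 mGal
Free-air anomaly = 982384.59 − 982798.85 + (578.90) = 164.64 mGal
Bouguer slab correction = 0.04193 × 2.65 × 1875.9 = 208.44 mGal
Simple Bouguer anomaly = 164.64 − (208.44) = -43.80 mGal
Complete Bouguer anomaly = -43.80 + 6.20 = -37.60 mGal

-37.6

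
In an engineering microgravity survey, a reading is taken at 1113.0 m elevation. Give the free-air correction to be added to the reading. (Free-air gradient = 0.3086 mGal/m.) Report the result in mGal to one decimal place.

343.5

Free-air correction = 0.3086 × 1113.0 = 343.5 mGal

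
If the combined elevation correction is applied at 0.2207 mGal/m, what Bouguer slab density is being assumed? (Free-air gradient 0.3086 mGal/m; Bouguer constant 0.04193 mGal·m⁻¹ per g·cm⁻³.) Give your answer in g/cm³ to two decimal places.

2.10

0.2207 = 0.3086 − 0.04193 × ρ
ρ = (0.3086 − 0.2207) / 0.04193 = 2.10 g/cm³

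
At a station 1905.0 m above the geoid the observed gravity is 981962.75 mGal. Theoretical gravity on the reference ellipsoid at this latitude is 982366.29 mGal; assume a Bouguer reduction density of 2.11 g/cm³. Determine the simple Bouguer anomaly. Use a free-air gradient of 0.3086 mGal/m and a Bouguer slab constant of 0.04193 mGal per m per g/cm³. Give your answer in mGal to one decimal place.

15.8

Free-air correction = 0.3086 × 1905.0 = 587.88 mGal
Free-air anomaly = 981962.75 − 982366.29 + (587.88) = 184.34 mGal
Bouguer slab correction = 0.04193 × 2.11 × 1905.0 = 168.54 mGal
Simple Bouguer anomaly = 184.34 − (168.54) = 15.80 mGal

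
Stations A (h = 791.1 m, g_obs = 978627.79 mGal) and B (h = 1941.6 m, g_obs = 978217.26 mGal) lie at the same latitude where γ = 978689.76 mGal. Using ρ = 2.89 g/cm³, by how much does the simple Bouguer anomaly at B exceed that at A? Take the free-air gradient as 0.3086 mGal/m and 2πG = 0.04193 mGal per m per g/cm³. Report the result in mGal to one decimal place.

-194.9

Δg_SB(A) = 978627.79 − 978689.76 + 0.3086×791.1 − 0.04193×2.89×791.1 = 86.30 mGal
Δg_SB(B) = 978217.26 − 978689.76 + 0.3086×1941.6 − 0.04193×2.89×1941.6 = -108.60 mGal
Difference = -108.60 − (86.30) = -194.90 mGal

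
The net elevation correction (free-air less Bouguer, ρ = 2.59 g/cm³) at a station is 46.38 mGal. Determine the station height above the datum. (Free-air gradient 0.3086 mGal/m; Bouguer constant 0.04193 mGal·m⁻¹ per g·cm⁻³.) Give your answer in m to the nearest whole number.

232

Combined gradient = 0.3086 − 0.04193 × 2.59 = 0.2000013 mGal/m
h = 46.38 / 0.2000013 = 231.90 m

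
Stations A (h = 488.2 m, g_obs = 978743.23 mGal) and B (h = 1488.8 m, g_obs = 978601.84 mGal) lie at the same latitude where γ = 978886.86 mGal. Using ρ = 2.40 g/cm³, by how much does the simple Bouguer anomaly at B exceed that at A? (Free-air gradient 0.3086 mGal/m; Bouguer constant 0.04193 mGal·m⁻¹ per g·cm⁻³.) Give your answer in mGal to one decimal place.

Δg_SB(A) = 978743.23 − 978886.86 + 0.3086×488.2 − 0.04193×2.40×488.2 = -42.10 mGal
Δg_SB(B) = 978601.84 − 978886.86 + 0.3086×1488.8 − 0.04193×2.40×1488.8 = 24.60 mGal
Difference = 24.60 − (-42.10) = 66.70 mGal

66.7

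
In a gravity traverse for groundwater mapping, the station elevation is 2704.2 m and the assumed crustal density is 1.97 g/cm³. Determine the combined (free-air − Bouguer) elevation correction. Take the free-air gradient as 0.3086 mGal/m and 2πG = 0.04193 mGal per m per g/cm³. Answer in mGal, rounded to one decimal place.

Combined gradient = 0.3086 − 0.04193 × 1.97 = 0.2259979 mGal/m
Combined elevation correction = 0.2259979 × 2704.2 = 611.1 mGal

611.1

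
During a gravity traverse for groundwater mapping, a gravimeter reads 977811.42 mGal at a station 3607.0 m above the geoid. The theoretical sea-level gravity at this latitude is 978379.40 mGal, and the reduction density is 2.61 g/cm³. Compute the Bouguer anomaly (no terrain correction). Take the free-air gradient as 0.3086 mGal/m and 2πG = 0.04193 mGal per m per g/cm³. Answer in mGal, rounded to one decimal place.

150.4

Free-air correction = 0.3086 × 3607.0 = 1113.12 mGal
Free-air anomaly = 977811.42 − 978379.40 + (1113.12) = 545.14 mGal
Bouguer slab correction = 0.04193 × 2.61 × 3607.0 = 394.74 mGal
Simple Bouguer anomaly = 545.14 − (394.74) = 150.40 mGal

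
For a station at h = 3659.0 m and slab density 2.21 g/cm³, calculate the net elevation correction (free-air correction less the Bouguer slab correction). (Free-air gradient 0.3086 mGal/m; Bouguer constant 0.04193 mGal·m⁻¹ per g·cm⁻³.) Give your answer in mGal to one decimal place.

790.1

Combined gradient = 0.3086 − 0.04193 × 2.21 = 0.2159347 mGal/m
Combined elevation correction = 0.2159347 × 3659.0 = 790.1 mGal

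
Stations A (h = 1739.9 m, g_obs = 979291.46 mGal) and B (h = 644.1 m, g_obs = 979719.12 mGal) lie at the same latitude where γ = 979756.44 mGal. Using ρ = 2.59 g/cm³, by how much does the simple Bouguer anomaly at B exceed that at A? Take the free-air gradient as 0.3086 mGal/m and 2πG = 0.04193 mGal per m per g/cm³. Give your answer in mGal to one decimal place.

208.5

Δg_SB(A) = 979291.46 − 979756.44 + 0.3086×1739.9 − 0.04193×2.59×1739.9 = -117.00 mGal
Δg_SB(B) = 979719.12 − 979756.44 + 0.3086×644.1 − 0.04193×2.59×644.1 = 91.50 mGal
Difference = 91.50 − (-117.00) = 208.50 mGal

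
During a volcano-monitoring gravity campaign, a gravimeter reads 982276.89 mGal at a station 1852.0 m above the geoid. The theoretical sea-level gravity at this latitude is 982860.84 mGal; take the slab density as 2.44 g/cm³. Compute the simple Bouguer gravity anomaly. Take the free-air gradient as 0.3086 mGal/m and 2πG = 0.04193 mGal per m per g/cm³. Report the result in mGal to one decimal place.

-201.9

Free-air correction = 0.3086 × 1852.0 = 571.53 mGal
Free-air anomaly = 982276.89 − 982860.84 + (571.53) = -12.42 mGal
Bouguer slab correction = 0.04193 × 2.44 × 1852.0 = 189.48 mGal
Simple Bouguer anomaly = -12.42 − (189.48) = -201.90 mGal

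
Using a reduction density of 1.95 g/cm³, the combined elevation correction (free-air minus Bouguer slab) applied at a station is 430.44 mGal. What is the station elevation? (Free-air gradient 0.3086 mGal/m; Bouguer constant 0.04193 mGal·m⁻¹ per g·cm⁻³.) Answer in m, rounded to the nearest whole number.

1898

Combined gradient = 0.3086 − 0.04193 × 1.95 = 0.2268365 mGal/m
h = 430.44 / 0.2268365 = 1897.58 m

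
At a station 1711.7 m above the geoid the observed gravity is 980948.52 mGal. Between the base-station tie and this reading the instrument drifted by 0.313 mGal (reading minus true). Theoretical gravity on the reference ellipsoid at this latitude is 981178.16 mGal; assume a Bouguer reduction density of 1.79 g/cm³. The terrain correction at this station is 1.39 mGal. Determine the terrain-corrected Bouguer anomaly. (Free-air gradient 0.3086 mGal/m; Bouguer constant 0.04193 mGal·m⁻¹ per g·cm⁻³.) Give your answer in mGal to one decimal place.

171.2

Drift-corrected reading = 980948.52 − (0.313) = 980948.207 mGal
Free-air correction = 0.3086 × 1711.7 = 528.23 mGal
Free-air anomaly = 980948.207 − 981178.16 + (528.23) = 298.277 mGal
Bouguer slab correction = 0.04193 × 1.79 × 1711.7 = 128.47 mGal
Simple Bouguer anomaly = 298.277 − (128.47) = 169.807 mGal
Complete Bouguer anomaly = 169.807 + 1.39 = 171.197 mGal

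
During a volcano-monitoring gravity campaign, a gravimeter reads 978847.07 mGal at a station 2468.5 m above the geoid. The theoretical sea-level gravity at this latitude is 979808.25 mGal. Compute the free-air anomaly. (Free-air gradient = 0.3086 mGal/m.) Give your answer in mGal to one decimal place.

Free-air correction = 0.3086 × 2468.5 = 761.78 mGal
Free-air anomaly = 978847.07 − 979808.25 + (761.78) = -199.40 mGal

-199.4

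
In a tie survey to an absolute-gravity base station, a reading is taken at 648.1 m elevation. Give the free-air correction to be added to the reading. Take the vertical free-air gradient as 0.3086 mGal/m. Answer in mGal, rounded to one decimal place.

200.0

Free-air correction = 0.3086 × 648.1 = 200.0 mGal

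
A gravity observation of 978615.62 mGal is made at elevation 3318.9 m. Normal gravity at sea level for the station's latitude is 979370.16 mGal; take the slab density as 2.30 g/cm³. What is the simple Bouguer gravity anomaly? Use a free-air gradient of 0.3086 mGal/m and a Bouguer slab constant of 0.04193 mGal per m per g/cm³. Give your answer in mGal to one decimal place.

-50.4

Free-air correction = 0.3086 × 3318.9 = 1024.21 mGal
Free-air anomaly = 978615.62 − 979370.16 + (1024.21) = 269.67 mGal
Bouguer slab correction = 0.04193 × 2.30 × 3318.9 = 320.07 mGal
Simple Bouguer anomaly = 269.67 − (320.07) = -50.40 mGal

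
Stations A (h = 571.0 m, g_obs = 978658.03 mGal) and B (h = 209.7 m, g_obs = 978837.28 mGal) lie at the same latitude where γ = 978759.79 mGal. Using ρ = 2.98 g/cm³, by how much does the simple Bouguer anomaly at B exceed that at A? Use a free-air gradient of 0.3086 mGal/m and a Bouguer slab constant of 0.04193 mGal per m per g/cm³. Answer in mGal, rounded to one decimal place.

112.9

Δg_SB(A) = 978658.03 − 978759.79 + 0.3086×571.0 − 0.04193×2.98×571.0 = 3.10 mGal
Δg_SB(B) = 978837.28 − 978759.79 + 0.3086×209.7 − 0.04193×2.98×209.7 = 116.00 mGal
Difference = 116.00 − (3.10) = 112.90 mGal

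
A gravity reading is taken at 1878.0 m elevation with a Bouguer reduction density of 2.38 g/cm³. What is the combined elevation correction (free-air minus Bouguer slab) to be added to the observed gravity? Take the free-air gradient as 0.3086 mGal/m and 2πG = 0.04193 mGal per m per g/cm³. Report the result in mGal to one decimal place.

392.1

Combined gradient = 0.3086 − 0.04193 × 2.38 = 0.2088066 mGal/m
Combined elevation correction = 0.2088066 × 1878.0 = 392.1 mGal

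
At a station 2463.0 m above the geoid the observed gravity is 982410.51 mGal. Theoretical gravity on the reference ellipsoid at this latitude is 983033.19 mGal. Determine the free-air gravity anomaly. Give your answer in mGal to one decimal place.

Free-air correction = 0.3086 × 2463.0 = 760.08 mGal
Free-air anomaly = 982410.51 − 983033.19 + (760.08) = 137.40 mGal

137.4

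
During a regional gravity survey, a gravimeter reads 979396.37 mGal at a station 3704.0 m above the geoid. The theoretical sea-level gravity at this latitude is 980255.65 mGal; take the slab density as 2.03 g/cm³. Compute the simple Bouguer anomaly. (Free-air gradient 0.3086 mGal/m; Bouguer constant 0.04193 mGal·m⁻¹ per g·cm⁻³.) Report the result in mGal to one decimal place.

-31.5

Free-air correction = 0.3086 × 3704.0 = 1143.05 mGal
Free-air anomaly = 979396.37 − 980255.65 + (1143.05) = 283.77 mGal
Bouguer slab correction = 0.04193 × 2.03 × 3704.0 = 315.28 mGal
Simple Bouguer anomaly = 283.77 − (315.28) = -31.51 mGal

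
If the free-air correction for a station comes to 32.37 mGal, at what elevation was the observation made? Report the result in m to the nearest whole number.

h = 32.37 / 0.3086 = 104.89 m

105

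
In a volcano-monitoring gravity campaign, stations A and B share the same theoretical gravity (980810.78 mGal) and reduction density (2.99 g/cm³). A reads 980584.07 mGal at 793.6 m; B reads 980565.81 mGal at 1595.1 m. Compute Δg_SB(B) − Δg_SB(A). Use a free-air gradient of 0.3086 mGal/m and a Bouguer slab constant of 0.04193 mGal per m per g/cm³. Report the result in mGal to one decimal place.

128.6

Δg_SB(A) = 980584.07 − 980810.78 + 0.3086×793.6 − 0.04193×2.99×793.6 = -81.30 mGal
Δg_SB(B) = 980565.81 − 980810.78 + 0.3086×1595.1 − 0.04193×2.99×1595.1 = 47.30 mGal
Difference = 47.30 − (-81.30) = 128.60 mGal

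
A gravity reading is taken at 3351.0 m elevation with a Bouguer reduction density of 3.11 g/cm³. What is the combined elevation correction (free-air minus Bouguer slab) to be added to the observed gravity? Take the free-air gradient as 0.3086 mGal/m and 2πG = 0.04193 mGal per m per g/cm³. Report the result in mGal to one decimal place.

Combined gradient = 0.3086 − 0.04193 × 3.11 = 0.1781977 mGal/m
Combined elevation correction = 0.1781977 × 3351.0 = 597.1 mGal

597.1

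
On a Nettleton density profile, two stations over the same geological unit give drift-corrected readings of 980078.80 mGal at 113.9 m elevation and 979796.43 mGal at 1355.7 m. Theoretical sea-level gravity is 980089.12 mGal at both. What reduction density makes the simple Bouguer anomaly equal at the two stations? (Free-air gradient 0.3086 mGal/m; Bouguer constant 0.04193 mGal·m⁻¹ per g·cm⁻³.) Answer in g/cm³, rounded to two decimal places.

1.94

Δg_obs = 979796.43 − 980078.80 = -282.37 mGal over Δh = 1355.7 − 113.9 = 1241.8 m
Equal Bouguer anomalies ⇒ Δg_obs + (0.3086 − 0.04193ρ)·Δh = 0
0.3086 − 0.04193ρ = −Δg_obs/Δh = 0.22739
ρ = (0.3086 − 0.22739) / 0.04193 = 1.94 g/cm³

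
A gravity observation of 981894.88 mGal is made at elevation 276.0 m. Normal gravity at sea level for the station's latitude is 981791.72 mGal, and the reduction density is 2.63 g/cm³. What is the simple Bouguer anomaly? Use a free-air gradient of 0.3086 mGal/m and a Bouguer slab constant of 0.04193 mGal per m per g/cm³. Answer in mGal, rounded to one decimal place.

Free-air correction = 0.3086 × 276.0 = 85.17 mGal
Free-air anomaly = 981894.88 − 981791.72 + (85.17) = 188.33 mGal
Bouguer slab correction = 0.04193 × 2.63 × 276.0 = 30.44 mGal
Simple Bouguer anomaly = 188.33 − (30.44) = 157.89 mGal

157.9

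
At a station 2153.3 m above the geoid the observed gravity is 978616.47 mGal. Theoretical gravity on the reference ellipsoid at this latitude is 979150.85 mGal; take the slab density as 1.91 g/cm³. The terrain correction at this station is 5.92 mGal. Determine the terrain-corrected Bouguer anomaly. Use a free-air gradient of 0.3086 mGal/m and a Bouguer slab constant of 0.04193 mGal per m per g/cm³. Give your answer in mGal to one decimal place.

Free-air correction = 0.3086 × 2153.3 = 664.51 mGal
Free-air anomaly = 978616.47 − 979150.85 + (664.51) = 130.13 mGal
Bouguer slab correction = 0.04193 × 1.91 × 2153.3 = 172.45 mGal
Simple Bouguer anomaly = 130.13 − (172.45) = -42.32 mGal
Complete Bouguer anomaly = -42.32 + 5.92 = -36.40 mGal

-36.4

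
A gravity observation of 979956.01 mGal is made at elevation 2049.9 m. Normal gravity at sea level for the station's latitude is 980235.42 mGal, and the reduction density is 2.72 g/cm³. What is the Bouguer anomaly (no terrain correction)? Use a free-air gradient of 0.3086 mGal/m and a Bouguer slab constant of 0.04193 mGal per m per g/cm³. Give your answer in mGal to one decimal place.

Free-air correction = 0.3086 × 2049.9 = 632.60 mGal
Free-air anomaly = 979956.01 − 980235.42 + (632.60) = 353.19 mGal
Bouguer slab correction = 0.04193 × 2.72 × 2049.9 = 233.79 mGal
Simple Bouguer anomaly = 353.19 − (233.79) = 119.40 mGal

119.4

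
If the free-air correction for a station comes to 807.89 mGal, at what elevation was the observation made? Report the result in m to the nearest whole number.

h = 807.89 / 0.3086 = 2617.92 m

2618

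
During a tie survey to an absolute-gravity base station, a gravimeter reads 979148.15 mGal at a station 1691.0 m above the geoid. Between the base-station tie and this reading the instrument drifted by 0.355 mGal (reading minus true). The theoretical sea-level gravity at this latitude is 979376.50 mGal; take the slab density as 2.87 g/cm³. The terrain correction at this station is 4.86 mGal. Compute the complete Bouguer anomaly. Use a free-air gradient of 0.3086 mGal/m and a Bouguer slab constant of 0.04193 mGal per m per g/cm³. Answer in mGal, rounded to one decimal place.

Drift-corrected reading = 979148.15 − (0.355) = 979147.795 mGal
Free-air correction = 0.3086 × 1691.0 = 521.84 mGal
Free-air anomaly = 979147.795 − 979376.50 + (521.84) = 293.135 mGal
Bouguer slab correction = 0.04193 × 2.87 × 1691.0 = 203.49 mGal
Simple Bouguer anomaly = 293.135 − (203.49) = 89.645 mGal
Complete Bouguer anomaly = 89.645 + 4.86 = 94.505 mGal

94.5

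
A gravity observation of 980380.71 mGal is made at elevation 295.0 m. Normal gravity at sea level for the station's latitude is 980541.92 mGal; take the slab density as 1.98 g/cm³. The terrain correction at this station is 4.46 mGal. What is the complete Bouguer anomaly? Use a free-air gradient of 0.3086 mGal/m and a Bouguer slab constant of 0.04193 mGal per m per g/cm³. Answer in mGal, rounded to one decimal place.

Free-air correction = 0.3086 × 295.0 = 91.04 mGal
Free-air anomaly = 980380.71 − 980541.92 + (91.04) = -70.17 mGal
Bouguer slab correction = 0.04193 × 1.98 × 295.0 = 24.49 mGal
Simple Bouguer anomaly = -70.17 − (24.49) = -94.66 mGal
Complete Bouguer anomaly = -94.66 + 4.46 = -90.20 mGal

-90.2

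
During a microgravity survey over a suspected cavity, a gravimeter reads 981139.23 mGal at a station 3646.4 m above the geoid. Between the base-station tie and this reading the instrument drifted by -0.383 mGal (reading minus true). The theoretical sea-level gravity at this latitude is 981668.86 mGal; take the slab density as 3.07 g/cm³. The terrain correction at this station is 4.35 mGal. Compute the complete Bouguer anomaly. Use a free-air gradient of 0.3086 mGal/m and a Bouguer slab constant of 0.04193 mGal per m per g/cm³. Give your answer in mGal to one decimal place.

131.0

Drift-corrected reading = 981139.23 − (-0.383) = 981139.613 mGal
Free-air correction = 0.3086 × 3646.4 = 1125.28 mGal
Free-air anomaly = 981139.613 − 981668.86 + (1125.28) = 596.033 mGal
Bouguer slab correction = 0.04193 × 3.07 × 3646.4 = 469.38 mGal
Simple Bouguer anomaly = 596.033 − (469.38) = 126.653 mGal
Complete Bouguer anomaly = 126.653 + 4.35 = 131.003 mGal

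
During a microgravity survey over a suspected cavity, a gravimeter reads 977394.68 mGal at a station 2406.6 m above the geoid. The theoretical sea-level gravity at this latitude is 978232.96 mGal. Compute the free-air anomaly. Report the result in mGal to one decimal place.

Free-air correction = 0.3086 × 2406.6 = 742.68 mGal
Free-air anomaly = 977394.68 − 978232.96 + (742.68) = -95.60 mGal

-95.6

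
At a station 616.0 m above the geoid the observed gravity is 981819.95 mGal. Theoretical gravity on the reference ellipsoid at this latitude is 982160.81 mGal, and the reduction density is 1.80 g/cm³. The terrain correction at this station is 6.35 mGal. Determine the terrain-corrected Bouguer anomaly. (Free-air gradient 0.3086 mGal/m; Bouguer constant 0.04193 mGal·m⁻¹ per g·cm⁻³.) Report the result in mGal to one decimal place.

Free-air correction = 0.3086 × 616.0 = 190.10 mGal
Free-air anomaly = 981819.95 − 982160.81 + (190.10) = -150.76 mGal
Bouguer slab correction = 0.04193 × 1.80 × 616.0 = 46.49 mGal
Simple Bouguer anomaly = -150.76 − (46.49) = -197.25 mGal
Complete Bouguer anomaly = -197.25 + 6.35 = -190.90 mGal

-190.9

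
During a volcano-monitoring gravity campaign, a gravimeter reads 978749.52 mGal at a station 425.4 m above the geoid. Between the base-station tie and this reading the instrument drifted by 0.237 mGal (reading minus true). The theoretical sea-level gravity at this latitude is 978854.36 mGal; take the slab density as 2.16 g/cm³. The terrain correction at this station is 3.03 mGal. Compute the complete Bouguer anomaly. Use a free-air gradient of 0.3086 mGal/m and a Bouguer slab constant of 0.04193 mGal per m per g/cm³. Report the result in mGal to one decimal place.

-9.3

Drift-corrected reading = 978749.52 − (0.237) = 978749.283 mGal
Free-air correction = 0.3086 × 425.4 = 131.28 mGal
Free-air anomaly = 978749.283 − 978854.36 + (131.28) = 26.203 mGal
Bouguer slab correction = 0.04193 × 2.16 × 425.4 = 38.53 mGal
Simple Bouguer anomaly = 26.203 − (38.53) = -12.327 mGal
Complete Bouguer anomaly = -12.327 + 3.03 = -9.297 mGal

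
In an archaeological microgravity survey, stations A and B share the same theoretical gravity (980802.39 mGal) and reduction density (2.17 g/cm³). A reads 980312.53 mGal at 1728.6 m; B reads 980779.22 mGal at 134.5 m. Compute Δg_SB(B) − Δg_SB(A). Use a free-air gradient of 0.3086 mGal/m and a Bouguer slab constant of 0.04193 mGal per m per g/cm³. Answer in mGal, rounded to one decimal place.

119.8

Δg_SB(A) = 980312.53 − 980802.39 + 0.3086×1728.6 − 0.04193×2.17×1728.6 = -113.70 mGal
Δg_SB(B) = 980779.22 − 980802.39 + 0.3086×134.5 − 0.04193×2.17×134.5 = 6.10 mGal
Difference = 6.10 − (-113.70) = 119.80 mGal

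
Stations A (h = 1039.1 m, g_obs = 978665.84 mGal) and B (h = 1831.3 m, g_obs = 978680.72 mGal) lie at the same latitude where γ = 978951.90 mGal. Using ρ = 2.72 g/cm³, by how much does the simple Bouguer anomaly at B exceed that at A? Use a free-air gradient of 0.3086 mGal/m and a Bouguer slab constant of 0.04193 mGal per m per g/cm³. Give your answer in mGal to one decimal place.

169.0

Δg_SB(A) = 978665.84 − 978951.90 + 0.3086×1039.1 − 0.04193×2.72×1039.1 = -83.90 mGal
Δg_SB(B) = 978680.72 − 978951.90 + 0.3086×1831.3 − 0.04193×2.72×1831.3 = 85.10 mGal
Difference = 85.10 − (-83.90) = 169.00 mGal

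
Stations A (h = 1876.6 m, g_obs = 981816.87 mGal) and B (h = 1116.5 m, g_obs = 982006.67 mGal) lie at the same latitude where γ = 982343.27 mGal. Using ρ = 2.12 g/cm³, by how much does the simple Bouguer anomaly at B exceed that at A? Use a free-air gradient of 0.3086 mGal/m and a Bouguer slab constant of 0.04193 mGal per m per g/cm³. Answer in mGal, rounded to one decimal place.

Δg_SB(A) = 981816.87 − 982343.27 + 0.3086×1876.6 − 0.04193×2.12×1876.6 = -114.10 mGal
Δg_SB(B) = 982006.67 − 982343.27 + 0.3086×1116.5 − 0.04193×2.12×1116.5 = -91.30 mGal
Difference = -91.30 − (-114.10) = 22.80 mGal

22.8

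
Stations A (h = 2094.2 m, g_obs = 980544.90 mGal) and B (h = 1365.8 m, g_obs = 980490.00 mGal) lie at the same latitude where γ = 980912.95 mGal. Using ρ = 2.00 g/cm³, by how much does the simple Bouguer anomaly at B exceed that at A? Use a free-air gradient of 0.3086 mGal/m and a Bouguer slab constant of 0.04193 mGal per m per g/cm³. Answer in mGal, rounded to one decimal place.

-218.6

Δg_SB(A) = 980544.90 − 980912.95 + 0.3086×2094.2 − 0.04193×2.00×2094.2 = 102.60 mGal
Δg_SB(B) = 980490.00 − 980912.95 + 0.3086×1365.8 − 0.04193×2.00×1365.8 = -116.00 mGal
Difference = -116.00 − (102.60) = -218.60 mGal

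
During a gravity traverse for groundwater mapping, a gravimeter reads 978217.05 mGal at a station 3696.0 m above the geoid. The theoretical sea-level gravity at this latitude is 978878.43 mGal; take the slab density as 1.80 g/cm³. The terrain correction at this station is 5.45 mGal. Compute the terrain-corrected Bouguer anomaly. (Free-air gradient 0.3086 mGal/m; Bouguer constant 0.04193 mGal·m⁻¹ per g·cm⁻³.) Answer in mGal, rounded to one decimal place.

205.7

Free-air correction = 0.3086 × 3696.0 = 1140.59 mGal
Free-air anomaly = 978217.05 − 978878.43 + (1140.59) = 479.21 mGal
Bouguer slab correction = 0.04193 × 1.80 × 3696.0 = 278.95 mGal
Simple Bouguer anomaly = 479.21 − (278.95) = 200.26 mGal
Complete Bouguer anomaly = 200.26 + 5.45 = 205.71 mGal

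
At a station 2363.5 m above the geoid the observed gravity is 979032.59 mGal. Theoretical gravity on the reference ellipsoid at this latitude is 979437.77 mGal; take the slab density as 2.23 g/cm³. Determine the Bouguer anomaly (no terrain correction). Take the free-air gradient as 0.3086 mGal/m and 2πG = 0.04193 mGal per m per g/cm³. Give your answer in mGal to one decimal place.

103.2

Free-air correction = 0.3086 × 2363.5 = 729.38 mGal
Free-air anomaly = 979032.59 − 979437.77 + (729.38) = 324.20 mGal
Bouguer slab correction = 0.04193 × 2.23 × 2363.5 = 221.00 mGal
Simple Bouguer anomaly = 324.20 − (221.00) = 103.20 mGal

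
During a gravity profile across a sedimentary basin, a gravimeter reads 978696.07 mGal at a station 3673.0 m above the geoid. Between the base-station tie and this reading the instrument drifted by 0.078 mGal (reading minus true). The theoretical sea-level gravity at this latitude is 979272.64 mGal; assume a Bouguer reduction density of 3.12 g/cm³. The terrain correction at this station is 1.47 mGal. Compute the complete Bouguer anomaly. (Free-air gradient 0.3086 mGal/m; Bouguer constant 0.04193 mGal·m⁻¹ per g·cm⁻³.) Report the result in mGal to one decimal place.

Drift-corrected reading = 978696.07 − (0.078) = 978695.992 mGal
Free-air correction = 0.3086 × 3673.0 = 1133.49 mGal
Free-air anomaly = 978695.992 − 979272.64 + (1133.49) = 556.842 mGal
Bouguer slab correction = 0.04193 × 3.12 × 3673.0 = 480.51 mGal
Simple Bouguer anomaly = 556.842 − (480.51) = 76.332 mGal
Complete Bouguer anomaly = 76.332 + 1.47 = 77.802 mGal

77.8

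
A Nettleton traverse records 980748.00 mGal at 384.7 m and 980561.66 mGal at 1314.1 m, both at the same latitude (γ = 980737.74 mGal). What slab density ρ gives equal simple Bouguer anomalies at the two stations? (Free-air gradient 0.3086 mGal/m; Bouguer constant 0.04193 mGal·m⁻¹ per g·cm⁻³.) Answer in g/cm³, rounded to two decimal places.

2.58

Δg_obs = 980561.66 − 980748.00 = -186.34 mGal over Δh = 1314.1 − 384.7 = 929.4 m
Equal Bouguer anomalies ⇒ Δg_obs + (0.3086 − 0.04193ρ)·Δh = 0
0.3086 − 0.04193ρ = −Δg_obs/Δh = 0.20049
ρ = (0.3086 − 0.20049) / 0.04193 = 2.58 g/cm³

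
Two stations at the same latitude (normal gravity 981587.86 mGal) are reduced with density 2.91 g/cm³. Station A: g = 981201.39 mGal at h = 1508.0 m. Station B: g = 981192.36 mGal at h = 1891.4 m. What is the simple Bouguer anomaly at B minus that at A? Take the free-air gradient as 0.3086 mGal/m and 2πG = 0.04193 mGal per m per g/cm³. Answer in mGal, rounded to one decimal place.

62.5

Δg_SB(A) = 981201.39 − 981587.86 + 0.3086×1508.0 − 0.04193×2.91×1508.0 = -105.10 mGal
Δg_SB(B) = 981192.36 − 981587.86 + 0.3086×1891.4 − 0.04193×2.91×1891.4 = -42.60 mGal
Difference = -42.60 − (-105.10) = 62.50 mGal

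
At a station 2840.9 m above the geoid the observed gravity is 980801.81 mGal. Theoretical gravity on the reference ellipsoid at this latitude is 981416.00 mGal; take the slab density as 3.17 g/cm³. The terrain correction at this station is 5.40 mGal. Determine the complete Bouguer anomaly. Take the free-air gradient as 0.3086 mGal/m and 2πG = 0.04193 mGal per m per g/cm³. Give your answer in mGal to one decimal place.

-109.7

Free-air correction = 0.3086 × 2840.9 = 876.70 mGal
Free-air anomaly = 980801.81 − 981416.00 + (876.70) = 262.51 mGal
Bouguer slab correction = 0.04193 × 3.17 × 2840.9 = 377.61 mGal
Simple Bouguer anomaly = 262.51 − (377.61) = -115.10 mGal
Complete Bouguer anomaly = -115.10 + 5.40 = -109.70 mGal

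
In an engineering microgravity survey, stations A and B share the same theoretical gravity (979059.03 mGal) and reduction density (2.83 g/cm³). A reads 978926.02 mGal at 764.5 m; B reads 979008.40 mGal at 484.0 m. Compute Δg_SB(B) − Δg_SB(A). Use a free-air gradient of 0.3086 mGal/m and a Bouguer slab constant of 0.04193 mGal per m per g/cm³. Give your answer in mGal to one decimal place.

29.1

Δg_SB(A) = 978926.02 − 979059.03 + 0.3086×764.5 − 0.04193×2.83×764.5 = 12.20 mGal
Δg_SB(B) = 979008.40 − 979059.03 + 0.3086×484.0 − 0.04193×2.83×484.0 = 41.30 mGal
Difference = 41.30 − (12.20) = 29.10 mGal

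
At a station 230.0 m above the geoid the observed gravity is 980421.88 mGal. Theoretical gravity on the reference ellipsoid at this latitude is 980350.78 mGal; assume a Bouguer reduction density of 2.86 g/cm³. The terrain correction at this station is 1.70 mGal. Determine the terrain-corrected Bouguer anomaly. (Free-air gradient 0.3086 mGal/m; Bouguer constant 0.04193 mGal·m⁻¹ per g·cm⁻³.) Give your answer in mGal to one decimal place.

116.2

Free-air correction = 0.3086 × 230.0 = 70.98 mGal
Free-air anomaly = 980421.88 − 980350.78 + (70.98) = 142.08 mGal
Bouguer slab correction = 0.04193 × 2.86 × 230.0 = 27.58 mGal
Simple Bouguer anomaly = 142.08 − (27.58) = 114.50 mGal
Complete Bouguer anomaly = 114.50 + 1.70 = 116.20 mGal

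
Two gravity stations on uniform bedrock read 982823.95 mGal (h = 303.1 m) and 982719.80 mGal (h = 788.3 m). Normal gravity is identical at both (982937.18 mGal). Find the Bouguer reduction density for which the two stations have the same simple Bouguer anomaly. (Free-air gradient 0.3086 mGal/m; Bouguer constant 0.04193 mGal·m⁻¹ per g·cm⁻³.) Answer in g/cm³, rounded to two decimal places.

Δg_obs = 982719.80 − 982823.95 = -104.15 mGal over Δh = 788.3 − 303.1 = 485.2 m
Equal Bouguer anomalies ⇒ Δg_obs + (0.3086 − 0.04193ρ)·Δh = 0
0.3086 − 0.04193ρ = −Δg_obs/Δh = 0.21465
ρ = (0.3086 − 0.21465) / 0.04193 = 2.24 g/cm³

2.24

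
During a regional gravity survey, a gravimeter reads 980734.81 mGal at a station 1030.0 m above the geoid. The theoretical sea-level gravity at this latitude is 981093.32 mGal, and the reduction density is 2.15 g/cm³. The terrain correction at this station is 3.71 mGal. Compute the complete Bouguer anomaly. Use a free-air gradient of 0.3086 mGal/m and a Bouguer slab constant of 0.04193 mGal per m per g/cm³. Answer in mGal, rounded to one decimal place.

Free-air correction = 0.3086 × 1030.0 = 317.86 mGal
Free-air anomaly = 980734.81 − 981093.32 + (317.86) = -40.65 mGal
Bouguer slab correction = 0.04193 × 2.15 × 1030.0 = 92.85 mGal
Simple Bouguer anomaly = -40.65 − (92.85) = -133.50 mGal
Complete Bouguer anomaly = -133.50 + 3.71 = -129.79 mGal

-129.8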